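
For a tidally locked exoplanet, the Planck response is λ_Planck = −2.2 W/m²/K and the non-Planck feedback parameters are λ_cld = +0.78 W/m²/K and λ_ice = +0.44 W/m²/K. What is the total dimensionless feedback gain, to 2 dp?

Convert to gains: g_cld = 0.78/2.2 = 0.3545; g_ice = 0.44/2.2 = 0.2.
Total gain g = 0.5545.

0.55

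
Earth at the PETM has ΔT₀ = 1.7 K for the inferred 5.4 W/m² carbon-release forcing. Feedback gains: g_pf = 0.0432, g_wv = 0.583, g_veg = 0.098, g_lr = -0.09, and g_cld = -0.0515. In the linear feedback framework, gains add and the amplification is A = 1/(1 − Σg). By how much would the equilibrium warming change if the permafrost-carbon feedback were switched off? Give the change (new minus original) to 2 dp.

Original: g = 0.5827, ΔT = 1.7/(1−0.5827) = 4.0738 K.
Without permafrost-carbon: g' = 0.5395, ΔT' = 1.7/(1−0.5395) = 3.6916 K.
Change = 3.6916 − 4.0738 = -0.38 K.

-0.38 K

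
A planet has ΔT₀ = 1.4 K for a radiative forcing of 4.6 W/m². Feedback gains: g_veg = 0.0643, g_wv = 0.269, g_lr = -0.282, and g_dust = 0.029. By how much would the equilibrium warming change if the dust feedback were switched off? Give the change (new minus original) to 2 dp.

-0.05 K

Original: g = 0.0803, ΔT = 1.4/(1−0.0803) = 1.5222 K.
Without dust: g' = 0.0513, ΔT' = 1.4/(1−0.0513) = 1.4757 K.
Change = 1.4757 − 1.5222 = -0.05 K.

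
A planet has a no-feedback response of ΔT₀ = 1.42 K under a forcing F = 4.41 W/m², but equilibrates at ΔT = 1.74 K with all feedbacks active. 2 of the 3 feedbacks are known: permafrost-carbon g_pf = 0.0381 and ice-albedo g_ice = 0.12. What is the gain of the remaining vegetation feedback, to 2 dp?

0.03

Amplification A = ΔT/ΔT₀ = 1.74/1.42 = 1.225.
Total gain g = 1 − 1/A = 1 − 1/1.225 = 0.1837.
Known gains sum to 0.0381 + 0.12 = 0.1581.
g_veg = 0.1837 − 0.1581 = 0.03.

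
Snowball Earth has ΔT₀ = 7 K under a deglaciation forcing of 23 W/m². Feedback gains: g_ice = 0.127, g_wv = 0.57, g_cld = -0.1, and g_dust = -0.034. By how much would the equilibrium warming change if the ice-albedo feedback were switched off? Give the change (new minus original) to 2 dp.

-3.61 K

Original: g = 0.563, ΔT = 7/(1−0.563) = 16.0183 K.
Without ice-albedo: g' = 0.436, ΔT' = 7/(1−0.436) = 12.4113 K.
Change = 12.4113 − 16.0183 = -3.61 K.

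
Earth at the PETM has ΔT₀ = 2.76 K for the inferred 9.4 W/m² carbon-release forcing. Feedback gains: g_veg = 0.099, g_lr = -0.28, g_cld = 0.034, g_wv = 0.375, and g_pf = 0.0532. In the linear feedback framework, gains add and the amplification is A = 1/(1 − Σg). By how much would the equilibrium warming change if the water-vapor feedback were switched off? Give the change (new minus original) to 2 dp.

Original: g = 0.2812, ΔT = 2.76/(1−0.2812) = 3.8397 K.
Without water-vapor: g' = -0.0938, ΔT' = 2.76/(1+0.0938) = 2.5233 K.
Change = 2.5233 − 3.8397 = -1.32 K.

-1.32 K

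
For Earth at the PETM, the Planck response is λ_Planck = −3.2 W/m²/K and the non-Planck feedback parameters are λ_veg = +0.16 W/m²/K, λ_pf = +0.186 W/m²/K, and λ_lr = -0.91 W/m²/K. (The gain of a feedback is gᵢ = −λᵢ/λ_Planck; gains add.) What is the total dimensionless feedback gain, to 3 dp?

-0.176

Convert to gains: g_veg = 0.16/3.2 = 0.05; g_pf = 0.186/3.2 = 0.05812; g_lr = -0.91/3.2 = -0.2844.
Total gain g = -0.17628.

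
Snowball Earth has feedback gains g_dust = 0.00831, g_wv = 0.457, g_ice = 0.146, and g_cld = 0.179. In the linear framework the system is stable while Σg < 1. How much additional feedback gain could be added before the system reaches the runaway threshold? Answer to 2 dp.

Current total gain = 0.00831 + 0.457 + 0.146 + 0.179 = 0.79031.
Margin to runaway = 1 − 0.79031 = 0.21.

0.21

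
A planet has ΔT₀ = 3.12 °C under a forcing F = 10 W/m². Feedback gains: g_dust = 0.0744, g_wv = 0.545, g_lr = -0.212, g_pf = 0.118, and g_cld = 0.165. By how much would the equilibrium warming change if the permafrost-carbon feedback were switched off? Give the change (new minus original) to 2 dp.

Original: g = 0.6904, ΔT = 3.12/(1−0.6904) = 10.0775 °C.
Without permafrost-carbon: g' = 0.5724, ΔT' = 3.12/(1−0.5724) = 7.2965 °C.
Change = 7.2965 − 10.0775 = -2.78 °C.

-2.78 °C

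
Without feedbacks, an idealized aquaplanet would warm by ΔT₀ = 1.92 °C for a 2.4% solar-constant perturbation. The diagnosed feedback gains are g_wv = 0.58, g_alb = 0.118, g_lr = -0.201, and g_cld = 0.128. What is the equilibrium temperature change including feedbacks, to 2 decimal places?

Total gain g = 0.58 + 0.118 − 0.201 + 0.128 = 0.625.
Amplification A = 1/(1 − 0.625) = 2.667.
ΔT = 1.92 × 2.667 = 5.12 °C.

5.12 °C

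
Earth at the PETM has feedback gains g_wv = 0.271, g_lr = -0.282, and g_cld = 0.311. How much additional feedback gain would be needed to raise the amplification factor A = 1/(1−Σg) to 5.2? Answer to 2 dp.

0.51

Current total gain = 0.3.
Target gain for A = 5.2: g* = 1 − 1/5.2 = 0.8077.
Additional gain needed = 0.8077 − 0.3 = 0.51.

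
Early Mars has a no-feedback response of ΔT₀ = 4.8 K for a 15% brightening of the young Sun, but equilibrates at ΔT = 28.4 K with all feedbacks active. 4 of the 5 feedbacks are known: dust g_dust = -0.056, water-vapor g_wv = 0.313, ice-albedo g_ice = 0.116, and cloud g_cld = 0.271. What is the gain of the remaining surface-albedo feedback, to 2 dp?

Amplification A = ΔT/ΔT₀ = 28.4/4.8 = 5.917.
Total gain g = 1 − 1/A = 1 − 1/5.917 = 0.831.
Known gains sum to -0.056 + 0.313 + 0.116 + 0.271 = 0.644.
g_alb = 0.831 − 0.644 = 0.19.

0.19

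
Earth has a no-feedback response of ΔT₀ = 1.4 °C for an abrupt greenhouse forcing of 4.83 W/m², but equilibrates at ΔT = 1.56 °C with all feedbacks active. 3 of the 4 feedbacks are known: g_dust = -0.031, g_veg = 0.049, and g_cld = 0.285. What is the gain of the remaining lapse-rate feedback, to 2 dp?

-0.20

Amplification A = ΔT/ΔT₀ = 1.56/1.4 = 1.114.
Total gain g = 1 − 1/A = 1 − 1/1.114 = 0.1023.
Known gains sum to -0.031 + 0.049 + 0.285 = 0.303.
g_lr = 0.1023 − 0.303 = -0.20.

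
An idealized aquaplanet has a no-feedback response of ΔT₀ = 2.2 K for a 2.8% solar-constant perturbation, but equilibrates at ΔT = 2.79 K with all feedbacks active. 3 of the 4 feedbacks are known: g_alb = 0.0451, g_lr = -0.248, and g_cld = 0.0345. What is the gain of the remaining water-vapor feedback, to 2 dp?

Amplification A = ΔT/ΔT₀ = 2.79/2.2 = 1.268.
Total gain g = 1 − 1/A = 1 − 1/1.268 = 0.2114.
Known gains sum to 0.0451 − 0.248 + 0.0345 = -0.1684.
g_wv = 0.2114 + 0.1684 = 0.38.

0.38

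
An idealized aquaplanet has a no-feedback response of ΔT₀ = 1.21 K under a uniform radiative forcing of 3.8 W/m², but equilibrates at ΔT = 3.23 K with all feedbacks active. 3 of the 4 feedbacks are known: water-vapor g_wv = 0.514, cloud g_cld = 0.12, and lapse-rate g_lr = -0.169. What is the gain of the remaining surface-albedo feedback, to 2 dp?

0.16

Amplification A = ΔT/ΔT₀ = 3.23/1.21 = 2.669.
Total gain g = 1 − 1/A = 1 − 1/2.669 = 0.6253.
Known gains sum to 0.514 + 0.12 − 0.169 = 0.465.
g_alb = 0.6253 − 0.465 = 0.16.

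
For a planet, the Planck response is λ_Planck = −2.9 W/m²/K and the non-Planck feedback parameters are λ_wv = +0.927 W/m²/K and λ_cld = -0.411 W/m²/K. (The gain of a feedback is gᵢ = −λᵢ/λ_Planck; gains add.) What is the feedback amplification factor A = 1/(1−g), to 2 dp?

1.22

Convert to gains: g_wv = 0.927/2.9 = 0.3197; g_cld = -0.411/2.9 = -0.1417.
Total gain g = 0.178.
A = 1/(1 − 0.178) = 1.22.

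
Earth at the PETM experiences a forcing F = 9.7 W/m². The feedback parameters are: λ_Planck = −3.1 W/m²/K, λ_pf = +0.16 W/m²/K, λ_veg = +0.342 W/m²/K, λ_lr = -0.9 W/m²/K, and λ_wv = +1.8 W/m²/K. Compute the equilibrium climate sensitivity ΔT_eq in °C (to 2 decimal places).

5.71 °C

Net feedback parameter λ = (−3.1) + (+0.16) + (+0.342) + (-0.9) + (+1.8) = -1.698 W/m²/K.
ΔT = −F/λ = −9.7/(-1.698) = 5.71 °C.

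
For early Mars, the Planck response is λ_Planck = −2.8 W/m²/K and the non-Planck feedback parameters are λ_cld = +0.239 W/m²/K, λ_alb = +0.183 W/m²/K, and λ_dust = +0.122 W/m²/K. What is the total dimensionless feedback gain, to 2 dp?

Convert to gains: g_cld = 0.239/2.8 = 0.08536; g_alb = 0.183/2.8 = 0.06536; g_dust = 0.122/2.8 = 0.04357.
Total gain g = 0.19429.

0.19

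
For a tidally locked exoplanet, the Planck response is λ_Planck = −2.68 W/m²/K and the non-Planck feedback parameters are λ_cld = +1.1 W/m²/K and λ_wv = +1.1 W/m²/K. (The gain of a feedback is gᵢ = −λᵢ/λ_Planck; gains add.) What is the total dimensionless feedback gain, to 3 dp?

Convert to gains: g_cld = 1.1/2.68 = 0.4104; g_wv = 1.1/2.68 = 0.4104.
Total gain g = 0.8208.

0.821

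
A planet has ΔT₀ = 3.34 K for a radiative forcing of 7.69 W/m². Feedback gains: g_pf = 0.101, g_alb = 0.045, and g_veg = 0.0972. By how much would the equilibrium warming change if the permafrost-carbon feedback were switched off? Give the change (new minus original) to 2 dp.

Original: g = 0.2432, ΔT = 3.34/(1−0.2432) = 4.4133 K.
Without permafrost-carbon: g' = 0.1422, ΔT' = 3.34/(1−0.1422) = 3.8937 K.
Change = 3.8937 − 4.4133 = -0.52 K.

-0.52 K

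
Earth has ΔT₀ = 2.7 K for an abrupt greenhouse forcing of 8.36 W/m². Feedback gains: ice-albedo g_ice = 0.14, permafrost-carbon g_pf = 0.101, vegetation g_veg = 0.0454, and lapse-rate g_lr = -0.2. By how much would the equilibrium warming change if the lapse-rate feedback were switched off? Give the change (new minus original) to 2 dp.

Original: g = 0.0864, ΔT = 2.7/(1−0.0864) = 2.9553 K.
Without lapse-rate: g' = 0.2864, ΔT' = 2.7/(1−0.2864) = 3.7836 K.
Change = 3.7836 − 2.9553 = 0.83 K.

0.83 K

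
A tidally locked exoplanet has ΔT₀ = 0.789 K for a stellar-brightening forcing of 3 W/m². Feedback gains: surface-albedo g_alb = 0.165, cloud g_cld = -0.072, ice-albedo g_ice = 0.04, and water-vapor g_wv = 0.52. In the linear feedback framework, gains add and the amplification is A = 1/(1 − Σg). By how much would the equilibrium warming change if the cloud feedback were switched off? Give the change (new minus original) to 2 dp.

Original: g = 0.653, ΔT = 0.789/(1−0.653) = 2.2738 K.
Without cloud: g' = 0.725, ΔT' = 0.789/(1−0.725) = 2.8691 K.
Change = 2.8691 − 2.2738 = 0.60 K.

0.60 K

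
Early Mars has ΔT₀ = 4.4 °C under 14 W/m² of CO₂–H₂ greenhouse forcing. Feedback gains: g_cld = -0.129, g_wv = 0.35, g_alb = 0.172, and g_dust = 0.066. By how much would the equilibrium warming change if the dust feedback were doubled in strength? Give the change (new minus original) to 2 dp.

1.13 °C

Original: g = 0.459, ΔT = 4.4/(1−0.459) = 8.1331 °C.
With doubled dust: g' = 0.525, ΔT' = 4.4/(1−0.525) = 9.2632 °C.
Change = 9.2632 − 8.1331 = 1.13 °C.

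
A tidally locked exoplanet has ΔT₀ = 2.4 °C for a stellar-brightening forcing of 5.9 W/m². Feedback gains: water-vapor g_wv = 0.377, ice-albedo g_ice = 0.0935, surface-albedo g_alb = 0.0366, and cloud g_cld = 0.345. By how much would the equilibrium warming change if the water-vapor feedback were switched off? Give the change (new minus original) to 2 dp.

Original: g = 0.8521, ΔT = 2.4/(1−0.8521) = 16.2272 °C.
Without water-vapor: g' = 0.4751, ΔT' = 2.4/(1−0.4751) = 4.5723 °C.
Change = 4.5723 − 16.2272 = -11.65 °C.

-11.65 °C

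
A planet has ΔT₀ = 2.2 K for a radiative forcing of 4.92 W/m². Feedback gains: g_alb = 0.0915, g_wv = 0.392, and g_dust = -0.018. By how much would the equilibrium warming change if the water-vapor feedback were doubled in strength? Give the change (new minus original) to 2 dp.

Original: g = 0.4655, ΔT = 2.2/(1−0.4655) = 4.1160 K.
With doubled water-vapor: g' = 0.8575, ΔT' = 2.2/(1−0.8575) = 15.4386 K.
Change = 15.4386 − 4.1160 = 11.32 K.

11.32 K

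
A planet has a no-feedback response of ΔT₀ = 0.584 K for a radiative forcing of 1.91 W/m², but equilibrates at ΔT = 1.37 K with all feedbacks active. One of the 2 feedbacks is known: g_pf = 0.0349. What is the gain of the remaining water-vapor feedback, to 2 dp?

0.54

Amplification A = ΔT/ΔT₀ = 1.37/0.584 = 2.346.
Total gain g = 1 − 1/A = 1 − 1/2.346 = 0.5737.
The known gain is 0.0349.
g_wv = 0.5737 − 0.0349 = 0.54.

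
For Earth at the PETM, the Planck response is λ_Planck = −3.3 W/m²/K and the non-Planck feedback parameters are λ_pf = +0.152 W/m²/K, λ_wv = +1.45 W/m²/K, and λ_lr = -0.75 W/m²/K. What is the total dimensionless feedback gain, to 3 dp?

0.258

Convert to gains: g_pf = 0.152/3.3 = 0.04606; g_wv = 1.45/3.3 = 0.4394; g_lr = -0.75/3.3 = -0.2273.
Total gain g = 0.25816.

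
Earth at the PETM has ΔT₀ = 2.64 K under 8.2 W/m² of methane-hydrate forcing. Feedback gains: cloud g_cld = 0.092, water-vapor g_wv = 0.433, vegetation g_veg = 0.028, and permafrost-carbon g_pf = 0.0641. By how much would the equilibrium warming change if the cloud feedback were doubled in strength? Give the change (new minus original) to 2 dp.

Original: g = 0.6171, ΔT = 2.64/(1−0.6171) = 6.8948 K.
With doubled cloud: g' = 0.7091, ΔT' = 2.64/(1−0.7091) = 9.0753 K.
Change = 9.0753 − 6.8948 = 2.18 K.

2.18 K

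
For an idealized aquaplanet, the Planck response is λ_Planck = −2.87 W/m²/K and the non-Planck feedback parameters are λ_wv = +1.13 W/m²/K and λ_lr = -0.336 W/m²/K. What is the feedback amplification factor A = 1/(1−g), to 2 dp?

Convert to gains: g_wv = 1.13/2.87 = 0.3937; g_lr = -0.336/2.87 = -0.1171.
Total gain g = 0.2766.
A = 1/(1 − 0.2766) = 1.38.

1.38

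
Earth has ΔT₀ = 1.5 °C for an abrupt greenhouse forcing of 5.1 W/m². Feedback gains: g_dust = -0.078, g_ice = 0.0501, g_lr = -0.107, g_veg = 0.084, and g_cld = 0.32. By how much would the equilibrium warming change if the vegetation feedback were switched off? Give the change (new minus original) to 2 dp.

-0.21 °C

Original: g = 0.2691, ΔT = 1.5/(1−0.2691) = 2.0523 °C.
Without vegetation: g' = 0.1851, ΔT' = 1.5/(1−0.1851) = 1.8407 °C.
Change = 1.8407 − 2.0523 = -0.21 °C.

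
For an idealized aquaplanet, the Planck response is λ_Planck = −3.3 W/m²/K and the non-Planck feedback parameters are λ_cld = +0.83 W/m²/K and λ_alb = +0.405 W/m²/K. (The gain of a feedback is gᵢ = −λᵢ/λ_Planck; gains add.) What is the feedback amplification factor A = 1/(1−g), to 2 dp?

Convert to gains: g_cld = 0.83/3.3 = 0.2515; g_alb = 0.405/3.3 = 0.1227.
Total gain g = 0.3742.
A = 1/(1 − 0.3742) = 1.60.

1.60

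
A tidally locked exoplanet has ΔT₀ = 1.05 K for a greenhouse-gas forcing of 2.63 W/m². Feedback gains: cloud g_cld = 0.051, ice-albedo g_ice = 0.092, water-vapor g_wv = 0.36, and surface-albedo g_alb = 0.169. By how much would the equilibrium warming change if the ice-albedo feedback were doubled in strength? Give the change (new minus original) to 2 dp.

Original: g = 0.672, ΔT = 1.05/(1−0.672) = 3.2012 K.
With doubled ice-albedo: g' = 0.764, ΔT' = 1.05/(1−0.764) = 4.4492 K.
Change = 4.4492 − 3.2012 = 1.25 K.

1.25 K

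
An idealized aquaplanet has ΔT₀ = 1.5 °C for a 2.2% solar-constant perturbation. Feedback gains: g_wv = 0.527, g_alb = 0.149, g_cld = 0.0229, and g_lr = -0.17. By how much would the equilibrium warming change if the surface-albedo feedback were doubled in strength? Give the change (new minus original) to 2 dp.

1.47 °C

Original: g = 0.5289, ΔT = 1.5/(1−0.5289) = 3.1840 °C.
With doubled surface-albedo: g' = 0.6779, ΔT' = 1.5/(1−0.6779) = 4.6569 °C.
Change = 4.6569 − 3.1840 = 1.47 °C.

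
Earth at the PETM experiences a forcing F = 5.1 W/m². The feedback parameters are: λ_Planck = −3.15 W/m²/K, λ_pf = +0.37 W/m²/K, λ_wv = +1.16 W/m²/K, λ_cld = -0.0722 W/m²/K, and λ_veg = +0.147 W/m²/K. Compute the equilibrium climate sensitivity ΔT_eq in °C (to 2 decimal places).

3.30 °C

Net feedback parameter λ = (−3.15) + (+0.37) + (+1.16) + (-0.0722) + (+0.147) = -1.5452 W/m²/K.
ΔT = −F/λ = −5.1/(-1.5452) = 3.30 °C.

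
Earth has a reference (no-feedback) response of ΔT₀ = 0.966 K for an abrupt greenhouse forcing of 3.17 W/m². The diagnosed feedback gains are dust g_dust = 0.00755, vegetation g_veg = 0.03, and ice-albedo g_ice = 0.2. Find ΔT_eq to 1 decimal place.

Total gain g = 0.00755 + 0.03 + 0.2 = 0.23755.
Amplification A = 1/(1 − 0.23755) = 1.312.
ΔT = 0.966 × 1.312 = 1.3 K.

1.3 K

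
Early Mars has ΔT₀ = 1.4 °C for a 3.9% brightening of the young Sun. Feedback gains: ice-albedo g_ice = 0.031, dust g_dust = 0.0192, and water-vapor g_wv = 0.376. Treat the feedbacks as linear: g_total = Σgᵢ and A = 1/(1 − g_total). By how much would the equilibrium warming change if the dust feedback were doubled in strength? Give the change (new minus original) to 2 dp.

0.08 °C

Original: g = 0.4262, ΔT = 1.4/(1−0.4262) = 2.4399 °C.
With doubled dust: g' = 0.4454, ΔT' = 1.4/(1−0.4454) = 2.5243 °C.
Change = 2.5243 − 2.4399 = 0.08 °C.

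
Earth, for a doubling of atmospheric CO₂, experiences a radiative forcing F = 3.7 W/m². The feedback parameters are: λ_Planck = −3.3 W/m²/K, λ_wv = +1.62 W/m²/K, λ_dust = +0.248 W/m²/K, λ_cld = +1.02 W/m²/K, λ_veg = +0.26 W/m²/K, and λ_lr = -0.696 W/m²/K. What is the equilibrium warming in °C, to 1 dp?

4.4 °C

Net feedback parameter λ = (−3.3) + (+1.62) + (+0.248) + (+1.02) + (+0.26) + (-0.696) = -0.848 W/m²/K.
ΔT = −F/λ = −3.7/(-0.848) = 4.4 °C.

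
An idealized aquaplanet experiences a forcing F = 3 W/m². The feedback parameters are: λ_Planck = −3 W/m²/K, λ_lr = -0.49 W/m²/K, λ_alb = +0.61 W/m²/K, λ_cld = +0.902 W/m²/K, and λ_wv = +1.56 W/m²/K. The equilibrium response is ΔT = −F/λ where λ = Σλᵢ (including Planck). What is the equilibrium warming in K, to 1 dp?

Net feedback parameter λ = (−3) + (-0.49) + (+0.61) + (+0.902) + (+1.56) = -0.418 W/m²/K.
ΔT = −F/λ = −3/(-0.418) = 7.2 K.

7.2 K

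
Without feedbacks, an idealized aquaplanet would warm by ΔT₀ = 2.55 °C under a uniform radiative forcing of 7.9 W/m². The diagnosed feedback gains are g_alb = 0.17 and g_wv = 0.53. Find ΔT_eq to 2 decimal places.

8.50 °C

Total gain g = 0.17 + 0.53 = 0.7.
Amplification A = 1/(1 − 0.7) = 3.333.
ΔT = 2.55 × 3.333 = 8.50 °C.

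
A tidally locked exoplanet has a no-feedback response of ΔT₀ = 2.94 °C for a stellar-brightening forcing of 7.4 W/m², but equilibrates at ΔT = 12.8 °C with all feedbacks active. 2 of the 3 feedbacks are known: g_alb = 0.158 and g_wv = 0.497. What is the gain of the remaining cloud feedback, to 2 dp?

0.12

Amplification A = ΔT/ΔT₀ = 12.8/2.94 = 4.354.
Total gain g = 1 − 1/A = 1 − 1/4.354 = 0.7703.
Known gains sum to 0.158 + 0.497 = 0.655.
g_cld = 0.7703 − 0.655 = 0.12.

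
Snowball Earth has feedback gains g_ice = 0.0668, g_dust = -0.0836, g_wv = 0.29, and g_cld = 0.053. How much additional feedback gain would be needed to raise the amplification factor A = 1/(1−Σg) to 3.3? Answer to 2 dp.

Current total gain = 0.3262.
Target gain for A = 3.3: g* = 1 − 1/3.3 = 0.697.
Additional gain needed = 0.697 − 0.3262 = 0.37.

0.37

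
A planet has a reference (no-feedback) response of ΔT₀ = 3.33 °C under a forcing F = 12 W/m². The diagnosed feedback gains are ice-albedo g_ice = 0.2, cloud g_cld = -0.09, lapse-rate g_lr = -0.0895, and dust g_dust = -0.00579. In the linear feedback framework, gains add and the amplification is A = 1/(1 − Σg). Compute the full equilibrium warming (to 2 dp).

Total gain g = 0.2 − 0.09 − 0.0895 − 0.00579 = 0.01471.
Amplification A = 1/(1 − 0.01471) = 1.015.
ΔT = 3.33 × 1.015 = 3.38 °C.

3.38 °C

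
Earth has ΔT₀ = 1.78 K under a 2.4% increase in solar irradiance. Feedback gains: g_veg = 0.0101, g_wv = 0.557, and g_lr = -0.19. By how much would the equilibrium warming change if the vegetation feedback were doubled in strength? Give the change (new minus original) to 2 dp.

Original: g = 0.3771, ΔT = 1.78/(1−0.3771) = 2.8576 K.
With doubled vegetation: g' = 0.3872, ΔT' = 1.78/(1−0.3872) = 2.9047 K.
Change = 2.9047 − 2.8576 = 0.05 K.

0.05 K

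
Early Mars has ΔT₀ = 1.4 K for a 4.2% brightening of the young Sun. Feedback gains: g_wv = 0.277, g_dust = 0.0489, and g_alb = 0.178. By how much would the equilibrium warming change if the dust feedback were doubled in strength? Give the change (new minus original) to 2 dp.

Original: g = 0.5039, ΔT = 1.4/(1−0.5039) = 2.8220 K.
With doubled dust: g' = 0.5528, ΔT' = 1.4/(1−0.5528) = 3.1306 K.
Change = 3.1306 − 2.8220 = 0.31 K.

0.31 K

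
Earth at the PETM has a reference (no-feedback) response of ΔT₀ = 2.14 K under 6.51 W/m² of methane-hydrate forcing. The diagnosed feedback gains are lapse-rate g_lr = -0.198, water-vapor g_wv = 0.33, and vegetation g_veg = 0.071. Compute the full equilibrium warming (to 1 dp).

Total gain g = -0.198 + 0.33 + 0.071 = 0.203.
Amplification A = 1/(1 − 0.203) = 1.255.
ΔT = 2.14 × 1.255 = 2.7 K.

2.7 K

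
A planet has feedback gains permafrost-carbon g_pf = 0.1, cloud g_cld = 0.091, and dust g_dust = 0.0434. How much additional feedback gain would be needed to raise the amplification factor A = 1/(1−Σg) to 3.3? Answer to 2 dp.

Current total gain = 0.2344.
Target gain for A = 3.3: g* = 1 − 1/3.3 = 0.697.
Additional gain needed = 0.697 − 0.2344 = 0.46.

0.46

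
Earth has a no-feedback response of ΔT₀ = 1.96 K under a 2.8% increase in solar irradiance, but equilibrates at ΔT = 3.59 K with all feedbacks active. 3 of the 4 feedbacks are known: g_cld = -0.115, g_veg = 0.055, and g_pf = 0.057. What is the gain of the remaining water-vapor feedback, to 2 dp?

Amplification A = ΔT/ΔT₀ = 3.59/1.96 = 1.832.
Total gain g = 1 − 1/A = 1 − 1/1.832 = 0.4541.
Known gains sum to -0.115 + 0.055 + 0.057 = -0.003.
g_wv = 0.4541 + 0.003 = 0.46.

0.46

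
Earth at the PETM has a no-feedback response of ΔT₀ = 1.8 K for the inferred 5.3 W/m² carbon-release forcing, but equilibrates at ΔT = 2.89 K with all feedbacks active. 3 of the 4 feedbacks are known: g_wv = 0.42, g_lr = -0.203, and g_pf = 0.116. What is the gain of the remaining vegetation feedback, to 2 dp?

0.04

Amplification A = ΔT/ΔT₀ = 2.89/1.8 = 1.606.
Total gain g = 1 − 1/A = 1 − 1/1.606 = 0.3773.
Known gains sum to 0.42 − 0.203 + 0.116 = 0.333.
g_veg = 0.3773 − 0.333 = 0.04.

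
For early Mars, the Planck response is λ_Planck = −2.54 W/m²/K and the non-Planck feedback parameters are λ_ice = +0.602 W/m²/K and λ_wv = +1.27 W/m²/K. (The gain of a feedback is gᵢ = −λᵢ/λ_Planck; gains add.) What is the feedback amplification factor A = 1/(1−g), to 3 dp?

Convert to gains: g_ice = 0.602/2.54 = 0.237; g_wv = 1.27/2.54 = 0.5.
Total gain g = 0.737.
A = 1/(1 − 0.737) = 3.802.

3.802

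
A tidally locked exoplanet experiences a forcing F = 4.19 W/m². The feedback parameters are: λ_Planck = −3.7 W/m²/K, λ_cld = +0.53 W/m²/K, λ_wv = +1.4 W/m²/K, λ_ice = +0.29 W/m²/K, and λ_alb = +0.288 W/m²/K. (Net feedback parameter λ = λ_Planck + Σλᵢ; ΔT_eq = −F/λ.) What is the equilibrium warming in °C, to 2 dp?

Net feedback parameter λ = (−3.7) + (+0.53) + (+1.4) + (+0.29) + (+0.288) = -1.192 W/m²/K.
ΔT = −F/λ = −4.19/(-1.192) = 3.52 °C.

3.52 °C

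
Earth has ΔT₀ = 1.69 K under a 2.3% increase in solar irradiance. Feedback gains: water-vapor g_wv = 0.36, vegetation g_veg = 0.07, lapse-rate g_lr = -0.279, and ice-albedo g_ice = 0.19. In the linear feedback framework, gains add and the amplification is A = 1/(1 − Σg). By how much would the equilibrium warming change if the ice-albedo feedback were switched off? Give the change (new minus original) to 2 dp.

Original: g = 0.341, ΔT = 1.69/(1−0.341) = 2.5645 K.
Without ice-albedo: g' = 0.151, ΔT' = 1.69/(1−0.151) = 1.9906 K.
Change = 1.9906 − 2.5645 = -0.57 K.

-0.57 K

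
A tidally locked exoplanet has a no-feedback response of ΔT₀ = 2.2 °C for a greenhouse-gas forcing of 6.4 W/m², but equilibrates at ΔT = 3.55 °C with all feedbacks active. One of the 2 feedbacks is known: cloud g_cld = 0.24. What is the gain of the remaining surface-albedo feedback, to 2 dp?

Amplification A = ΔT/ΔT₀ = 3.55/2.2 = 1.614.
Total gain g = 1 − 1/A = 1 − 1/1.614 = 0.3804.
The known gain is 0.24.
g_alb = 0.3804 − 0.24 = 0.14.

0.14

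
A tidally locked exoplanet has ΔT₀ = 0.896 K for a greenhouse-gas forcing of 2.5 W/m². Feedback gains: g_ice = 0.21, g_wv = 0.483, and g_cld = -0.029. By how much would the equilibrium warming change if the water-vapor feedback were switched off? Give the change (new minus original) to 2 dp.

-1.57 K

Original: g = 0.664, ΔT = 0.896/(1−0.664) = 2.6667 K.
Without water-vapor: g' = 0.181, ΔT' = 0.896/(1−0.181) = 1.0940 K.
Change = 1.0940 − 2.6667 = -1.57 K.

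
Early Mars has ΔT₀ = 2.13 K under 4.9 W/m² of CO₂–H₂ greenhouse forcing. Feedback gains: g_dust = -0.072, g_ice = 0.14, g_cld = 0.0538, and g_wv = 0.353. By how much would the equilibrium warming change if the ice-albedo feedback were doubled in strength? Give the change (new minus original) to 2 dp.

1.47 K

Original: g = 0.4748, ΔT = 2.13/(1−0.4748) = 4.0556 K.
With doubled ice-albedo: g' = 0.6148, ΔT' = 2.13/(1−0.6148) = 5.5296 K.
Change = 5.5296 − 4.0556 = 1.47 K.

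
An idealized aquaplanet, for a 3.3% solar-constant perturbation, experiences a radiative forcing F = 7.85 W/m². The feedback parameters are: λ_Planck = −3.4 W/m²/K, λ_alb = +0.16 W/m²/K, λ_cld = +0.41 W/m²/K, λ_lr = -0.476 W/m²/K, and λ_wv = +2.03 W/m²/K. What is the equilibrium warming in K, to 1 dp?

Net feedback parameter λ = (−3.4) + (+0.16) + (+0.41) + (-0.476) + (+2.03) = -1.276 W/m²/K.
ΔT = −F/λ = −7.85/(-1.276) = 6.2 K.

6.2 K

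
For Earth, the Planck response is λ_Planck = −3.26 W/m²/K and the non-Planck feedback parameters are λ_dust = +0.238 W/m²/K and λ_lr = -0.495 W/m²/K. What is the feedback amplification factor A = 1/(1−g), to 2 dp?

0.93

Convert to gains: g_dust = 0.238/3.26 = 0.07301; g_lr = -0.495/3.26 = -0.1518.
Total gain g = -0.07879.
A = 1/(1 + 0.07879) = 0.93.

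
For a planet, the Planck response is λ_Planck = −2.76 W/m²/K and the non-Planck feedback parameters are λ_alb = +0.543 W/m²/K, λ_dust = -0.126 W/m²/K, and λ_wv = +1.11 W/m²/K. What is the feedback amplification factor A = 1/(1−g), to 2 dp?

2.24

Convert to gains: g_alb = 0.543/2.76 = 0.1967; g_dust = -0.126/2.76 = -0.04565; g_wv = 1.11/2.76 = 0.4022.
Total gain g = 0.55325.
A = 1/(1 − 0.55325) = 2.24.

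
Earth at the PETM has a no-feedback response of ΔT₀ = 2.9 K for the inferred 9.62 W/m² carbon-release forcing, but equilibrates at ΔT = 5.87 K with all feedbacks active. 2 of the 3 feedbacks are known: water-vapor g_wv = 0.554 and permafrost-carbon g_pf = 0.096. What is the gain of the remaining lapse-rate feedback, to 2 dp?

Amplification A = ΔT/ΔT₀ = 5.87/2.9 = 2.024.
Total gain g = 1 − 1/A = 1 − 1/2.024 = 0.5059.
Known gains sum to 0.554 + 0.096 = 0.65.
g_lr = 0.5059 − 0.65 = -0.14.

-0.14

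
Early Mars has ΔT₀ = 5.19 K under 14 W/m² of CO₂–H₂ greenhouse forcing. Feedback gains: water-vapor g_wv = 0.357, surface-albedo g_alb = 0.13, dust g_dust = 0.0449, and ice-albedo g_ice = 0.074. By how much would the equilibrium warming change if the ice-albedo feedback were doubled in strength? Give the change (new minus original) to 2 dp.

3.04 K

Original: g = 0.6059, ΔT = 5.19/(1−0.6059) = 13.1692 K.
With doubled ice-albedo: g' = 0.6799, ΔT' = 5.19/(1−0.6799) = 16.2137 K.
Change = 16.2137 − 13.1692 = 3.04 K.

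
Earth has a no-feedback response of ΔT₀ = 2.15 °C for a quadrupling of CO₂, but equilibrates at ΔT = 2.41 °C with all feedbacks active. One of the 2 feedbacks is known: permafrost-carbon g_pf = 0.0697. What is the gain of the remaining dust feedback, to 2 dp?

0.04

Amplification A = ΔT/ΔT₀ = 2.41/2.15 = 1.121.
Total gain g = 1 − 1/A = 1 − 1/1.121 = 0.1079.
The known gain is 0.0697.
g_dust = 0.1079 − 0.0697 = 0.04.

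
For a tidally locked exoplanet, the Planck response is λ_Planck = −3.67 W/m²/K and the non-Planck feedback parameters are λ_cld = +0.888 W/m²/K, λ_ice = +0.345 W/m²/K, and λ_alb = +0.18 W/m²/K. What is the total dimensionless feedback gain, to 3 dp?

0.385

Convert to gains: g_cld = 0.888/3.67 = 0.242; g_ice = 0.345/3.67 = 0.09401; g_alb = 0.18/3.67 = 0.04905.
Total gain g = 0.38506.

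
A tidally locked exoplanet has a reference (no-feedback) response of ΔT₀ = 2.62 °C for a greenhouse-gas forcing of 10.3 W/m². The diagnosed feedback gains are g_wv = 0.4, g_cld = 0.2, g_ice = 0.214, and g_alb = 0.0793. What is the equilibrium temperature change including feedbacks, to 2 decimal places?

Total gain g = 0.4 + 0.2 + 0.214 + 0.0793 = 0.8933.
Amplification A = 1/(1 − 0.8933) = 9.372.
ΔT = 2.62 × 9.372 = 24.55 °C.

24.55 °C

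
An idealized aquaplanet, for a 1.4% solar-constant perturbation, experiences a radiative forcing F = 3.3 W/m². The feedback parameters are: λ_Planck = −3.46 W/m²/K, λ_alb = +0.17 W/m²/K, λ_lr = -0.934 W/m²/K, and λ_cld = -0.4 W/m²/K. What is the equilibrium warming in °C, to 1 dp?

Net feedback parameter λ = (−3.46) + (+0.17) + (-0.934) + (-0.4) = -4.624 W/m²/K.
ΔT = −F/λ = −3.3/(-4.624) = 0.7 °C.

0.7 °C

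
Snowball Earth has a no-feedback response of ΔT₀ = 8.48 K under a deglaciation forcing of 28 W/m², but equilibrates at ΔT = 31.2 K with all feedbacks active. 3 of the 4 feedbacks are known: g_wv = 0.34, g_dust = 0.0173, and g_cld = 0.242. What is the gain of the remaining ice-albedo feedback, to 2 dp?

0.13

Amplification A = ΔT/ΔT₀ = 31.2/8.48 = 3.679.
Total gain g = 1 − 1/A = 1 − 1/3.679 = 0.7282.
Known gains sum to 0.34 + 0.0173 + 0.242 = 0.5993.
g_ice = 0.7282 − 0.5993 = 0.13.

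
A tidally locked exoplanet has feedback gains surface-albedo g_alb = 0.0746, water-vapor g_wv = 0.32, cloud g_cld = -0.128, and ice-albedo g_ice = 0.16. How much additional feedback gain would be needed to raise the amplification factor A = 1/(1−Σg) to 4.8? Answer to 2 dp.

0.37

Current total gain = 0.4266.
Target gain for A = 4.8: g* = 1 − 1/4.8 = 0.7917.
Additional gain needed = 0.7917 − 0.4266 = 0.37.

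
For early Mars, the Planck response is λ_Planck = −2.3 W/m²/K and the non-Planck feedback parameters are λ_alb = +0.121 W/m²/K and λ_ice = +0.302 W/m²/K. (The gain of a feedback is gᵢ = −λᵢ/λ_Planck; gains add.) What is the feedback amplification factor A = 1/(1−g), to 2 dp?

Convert to gains: g_alb = 0.121/2.3 = 0.05261; g_ice = 0.302/2.3 = 0.1313.
Total gain g = 0.18391.
A = 1/(1 − 0.18391) = 1.23.

1.23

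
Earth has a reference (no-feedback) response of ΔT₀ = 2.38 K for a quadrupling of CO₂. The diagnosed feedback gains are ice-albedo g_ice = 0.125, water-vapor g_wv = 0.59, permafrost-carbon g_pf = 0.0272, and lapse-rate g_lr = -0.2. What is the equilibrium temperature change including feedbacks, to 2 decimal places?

5.20 K

Total gain g = 0.125 + 0.59 + 0.0272 − 0.2 = 0.5422.
Amplification A = 1/(1 − 0.5422) = 2.184.
ΔT = 2.38 × 2.184 = 5.20 K.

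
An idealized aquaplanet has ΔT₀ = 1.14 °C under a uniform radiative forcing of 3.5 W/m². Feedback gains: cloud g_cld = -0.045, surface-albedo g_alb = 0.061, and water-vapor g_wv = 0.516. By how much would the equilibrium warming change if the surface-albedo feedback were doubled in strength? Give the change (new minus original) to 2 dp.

0.37 °C

Original: g = 0.532, ΔT = 1.14/(1−0.532) = 2.4359 °C.
With doubled surface-albedo: g' = 0.593, ΔT' = 1.14/(1−0.593) = 2.8010 °C.
Change = 2.8010 − 2.4359 = 0.37 °C.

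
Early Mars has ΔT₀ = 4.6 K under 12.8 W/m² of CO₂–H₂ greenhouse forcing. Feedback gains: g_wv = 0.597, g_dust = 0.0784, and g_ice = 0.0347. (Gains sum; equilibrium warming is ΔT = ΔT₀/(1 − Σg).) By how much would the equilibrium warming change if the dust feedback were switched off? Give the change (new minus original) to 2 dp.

-3.38 K

Original: g = 0.7101, ΔT = 4.6/(1−0.7101) = 15.8675 K.
Without dust: g' = 0.6317, ΔT' = 4.6/(1−0.6317) = 12.4898 K.
Change = 12.4898 − 15.8675 = -3.38 K.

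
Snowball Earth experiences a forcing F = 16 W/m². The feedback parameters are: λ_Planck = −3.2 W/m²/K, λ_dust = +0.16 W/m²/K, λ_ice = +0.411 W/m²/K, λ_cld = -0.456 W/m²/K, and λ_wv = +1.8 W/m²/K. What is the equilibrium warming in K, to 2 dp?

Net feedback parameter λ = (−3.2) + (+0.16) + (+0.411) + (-0.456) + (+1.8) = -1.285 W/m²/K.
ΔT = −F/λ = −16/(-1.285) = 12.45 K.

12.45 K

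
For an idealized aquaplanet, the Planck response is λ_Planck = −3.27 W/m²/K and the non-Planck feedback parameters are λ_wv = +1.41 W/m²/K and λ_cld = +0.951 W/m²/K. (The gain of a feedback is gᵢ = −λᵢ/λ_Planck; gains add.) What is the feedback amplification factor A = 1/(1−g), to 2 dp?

Convert to gains: g_wv = 1.41/3.27 = 0.4312; g_cld = 0.951/3.27 = 0.2908.
Total gain g = 0.722.
A = 1/(1 − 0.722) = 3.60.

3.60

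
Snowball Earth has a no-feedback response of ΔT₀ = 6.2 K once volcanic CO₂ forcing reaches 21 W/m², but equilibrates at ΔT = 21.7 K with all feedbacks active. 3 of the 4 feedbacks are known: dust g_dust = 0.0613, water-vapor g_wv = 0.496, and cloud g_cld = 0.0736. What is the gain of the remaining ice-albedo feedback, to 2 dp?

0.08

Amplification A = ΔT/ΔT₀ = 21.7/6.2 = 3.5.
Total gain g = 1 − 1/A = 1 − 1/3.5 = 0.7143.
Known gains sum to 0.0613 + 0.496 + 0.0736 = 0.6309.
g_ice = 0.7143 − 0.6309 = 0.08.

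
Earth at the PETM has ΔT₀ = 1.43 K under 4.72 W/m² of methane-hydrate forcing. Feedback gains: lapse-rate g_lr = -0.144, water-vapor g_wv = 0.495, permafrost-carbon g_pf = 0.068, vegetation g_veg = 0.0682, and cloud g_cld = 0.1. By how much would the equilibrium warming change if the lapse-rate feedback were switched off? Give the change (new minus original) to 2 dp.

1.86 K

Original: g = 0.5872, ΔT = 1.43/(1−0.5872) = 3.4641 K.
Without lapse-rate: g' = 0.7312, ΔT' = 1.43/(1−0.7312) = 5.3199 K.
Change = 5.3199 − 3.4641 = 1.86 K.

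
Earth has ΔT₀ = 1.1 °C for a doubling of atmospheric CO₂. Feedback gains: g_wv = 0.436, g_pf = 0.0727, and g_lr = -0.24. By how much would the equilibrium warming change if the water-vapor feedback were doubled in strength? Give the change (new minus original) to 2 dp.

Original: g = 0.2687, ΔT = 1.1/(1−0.2687) = 1.5042 °C.
With doubled water-vapor: g' = 0.7047, ΔT' = 1.1/(1−0.7047) = 3.7250 °C.
Change = 3.7250 − 1.5042 = 2.22 °C.

2.22 °C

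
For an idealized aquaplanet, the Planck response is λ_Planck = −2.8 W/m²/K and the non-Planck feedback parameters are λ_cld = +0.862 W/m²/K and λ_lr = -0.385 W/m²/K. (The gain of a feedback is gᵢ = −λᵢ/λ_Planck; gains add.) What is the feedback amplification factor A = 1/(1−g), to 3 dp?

Convert to gains: g_cld = 0.862/2.8 = 0.3079; g_lr = -0.385/2.8 = -0.1375.
Total gain g = 0.1704.
A = 1/(1 − 0.1704) = 1.205.

1.205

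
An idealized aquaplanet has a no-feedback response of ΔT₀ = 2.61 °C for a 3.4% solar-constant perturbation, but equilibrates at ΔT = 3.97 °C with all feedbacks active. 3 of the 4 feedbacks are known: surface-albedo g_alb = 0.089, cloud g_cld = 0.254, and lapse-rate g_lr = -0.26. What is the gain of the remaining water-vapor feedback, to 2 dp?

Amplification A = ΔT/ΔT₀ = 3.97/2.61 = 1.521.
Total gain g = 1 − 1/A = 1 − 1/1.521 = 0.3425.
Known gains sum to 0.089 + 0.254 − 0.26 = 0.083.
g_wv = 0.3425 − 0.083 = 0.26.

0.26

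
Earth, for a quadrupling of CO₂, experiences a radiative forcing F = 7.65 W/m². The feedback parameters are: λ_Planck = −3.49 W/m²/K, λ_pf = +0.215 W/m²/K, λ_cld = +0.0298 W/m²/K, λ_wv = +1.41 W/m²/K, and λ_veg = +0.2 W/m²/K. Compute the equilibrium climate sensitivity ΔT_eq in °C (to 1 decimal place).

Net feedback parameter λ = (−3.49) + (+0.215) + (+0.0298) + (+1.41) + (+0.2) = -1.6352 W/m²/K.
ΔT = −F/λ = −7.65/(-1.6352) = 4.7 °C.

4.7 °C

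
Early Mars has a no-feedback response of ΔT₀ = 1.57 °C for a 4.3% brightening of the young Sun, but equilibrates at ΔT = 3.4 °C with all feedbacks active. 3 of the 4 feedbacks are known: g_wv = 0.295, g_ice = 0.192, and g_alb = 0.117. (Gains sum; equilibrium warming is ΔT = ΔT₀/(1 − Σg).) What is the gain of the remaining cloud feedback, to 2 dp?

-0.07

Amplification A = ΔT/ΔT₀ = 3.4/1.57 = 2.166.
Total gain g = 1 − 1/A = 1 − 1/2.166 = 0.5383.
Known gains sum to 0.295 + 0.192 + 0.117 = 0.604.
g_cld = 0.5383 − 0.604 = -0.07.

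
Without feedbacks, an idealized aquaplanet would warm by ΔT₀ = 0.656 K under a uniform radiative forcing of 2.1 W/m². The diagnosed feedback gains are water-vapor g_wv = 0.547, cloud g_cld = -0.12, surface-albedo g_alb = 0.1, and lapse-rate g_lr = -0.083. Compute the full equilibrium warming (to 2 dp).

1.18 K

Total gain g = 0.547 − 0.12 + 0.1 − 0.083 = 0.444.
Amplification A = 1/(1 − 0.444) = 1.799.
ΔT = 0.656 × 1.799 = 1.18 K.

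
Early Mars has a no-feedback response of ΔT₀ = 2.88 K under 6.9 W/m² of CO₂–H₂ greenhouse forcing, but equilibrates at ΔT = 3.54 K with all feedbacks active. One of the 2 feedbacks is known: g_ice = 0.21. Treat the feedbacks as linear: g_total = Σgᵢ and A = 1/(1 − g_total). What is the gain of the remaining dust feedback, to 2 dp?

-0.02

Amplification A = ΔT/ΔT₀ = 3.54/2.88 = 1.229.
Total gain g = 1 − 1/A = 1 − 1/1.229 = 0.1863.
The known gain is 0.21.
g_dust = 0.1863 − 0.21 = -0.02.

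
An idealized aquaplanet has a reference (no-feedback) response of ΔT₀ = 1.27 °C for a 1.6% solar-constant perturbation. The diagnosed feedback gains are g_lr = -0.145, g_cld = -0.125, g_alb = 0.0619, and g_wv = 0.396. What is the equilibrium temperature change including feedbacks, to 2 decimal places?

Total gain g = -0.145 − 0.125 + 0.0619 + 0.396 = 0.1879.
Amplification A = 1/(1 − 0.1879) = 1.231.
ΔT = 1.27 × 1.231 = 1.56 °C.

1.56 °C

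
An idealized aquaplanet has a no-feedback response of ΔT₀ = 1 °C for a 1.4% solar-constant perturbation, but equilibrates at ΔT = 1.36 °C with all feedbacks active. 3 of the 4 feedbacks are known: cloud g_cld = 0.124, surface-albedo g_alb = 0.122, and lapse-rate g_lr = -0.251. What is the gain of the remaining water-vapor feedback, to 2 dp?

Amplification A = ΔT/ΔT₀ = 1.36/1 = 1.36.
Total gain g = 1 − 1/A = 1 − 1/1.36 = 0.2647.
Known gains sum to 0.124 + 0.122 − 0.251 = -0.005.
g_wv = 0.2647 + 0.005 = 0.27.

0.27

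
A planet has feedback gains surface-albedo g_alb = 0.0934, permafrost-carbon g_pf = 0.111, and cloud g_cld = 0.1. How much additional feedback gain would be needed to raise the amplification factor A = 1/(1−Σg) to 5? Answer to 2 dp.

0.50

Current total gain = 0.3044.
Target gain for A = 5: g* = 1 − 1/5 = 0.8.
Additional gain needed = 0.8 − 0.3044 = 0.50.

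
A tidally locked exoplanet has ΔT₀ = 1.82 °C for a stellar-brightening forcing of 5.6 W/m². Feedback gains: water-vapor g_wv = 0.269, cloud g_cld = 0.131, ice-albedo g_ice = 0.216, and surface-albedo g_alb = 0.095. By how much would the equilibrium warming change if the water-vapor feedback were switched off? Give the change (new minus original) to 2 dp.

-3.04 °C

Original: g = 0.711, ΔT = 1.82/(1−0.711) = 6.2976 °C.
Without water-vapor: g' = 0.442, ΔT' = 1.82/(1−0.442) = 3.2616 °C.
Change = 3.2616 − 6.2976 = -3.04 °C.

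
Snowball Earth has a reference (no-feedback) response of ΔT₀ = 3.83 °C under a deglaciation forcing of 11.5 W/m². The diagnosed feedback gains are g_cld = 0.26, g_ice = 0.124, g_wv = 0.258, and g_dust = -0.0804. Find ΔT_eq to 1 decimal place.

Total gain g = 0.26 + 0.124 + 0.258 − 0.0804 = 0.5616.
Amplification A = 1/(1 − 0.5616) = 2.281.
ΔT = 3.83 × 2.281 = 8.7 °C.

8.7 °C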